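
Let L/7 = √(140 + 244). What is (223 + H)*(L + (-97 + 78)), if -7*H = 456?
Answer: -20995/7 + 8840*√6 ≈ 18654.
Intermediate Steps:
L = 56*√6 (L = 7*√(140 + 244) = 7*√384 = 7*(8*√6) = 56*√6 ≈ 137.17)
H = -456/7 (H = -⅐*456 = -456/7 ≈ -65.143)
(223 + H)*(L + (-97 + 78)) = (223 - 456/7)*(56*√6 + (-97 + 78)) = 1105*(56*√6 - 19)/7 = 1105*(-19 + 56*√6)/7 = -20995/7 + 8840*√6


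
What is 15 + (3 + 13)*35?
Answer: 575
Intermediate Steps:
15 + (3 + 13)*35 = 15 + 16*35 = 15 + 560 = 575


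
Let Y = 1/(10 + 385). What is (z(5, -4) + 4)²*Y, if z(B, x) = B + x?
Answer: 5/79 ≈ 0.063291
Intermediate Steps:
Y = 1/395 ≈ 0.0025316
(z(5, -4) + 4)²*Y = ((5 - 4) + 4)²*(1/395) = (1 + 4)²*(1/395) = 5²*(1/395) = 25*(1/395) = 5/79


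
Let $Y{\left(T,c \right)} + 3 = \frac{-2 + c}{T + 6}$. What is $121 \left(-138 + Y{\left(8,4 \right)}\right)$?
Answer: $- \frac{119306}{7} \approx -17044.0$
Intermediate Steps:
$Y{\left(T,c \right)} = -3 + \frac{-2 + c}{6 + T}$ ($Y{\left(T,c \right)} = -3 + \frac{-2 + c}{T + 6} = -3 + \frac{-2 + c}{6 + T}$)
$121 \left(-138 + Y{\left(8,4 \right)}\right) = 121 \left(-138 + \frac{-20 + 4 - 24}{6 + 8}\right) = 121 \left(-138 + \frac{-20 + 4 - 24}{14}\right) = 121 \left(-138 + \frac{1}{14} \left(-40\right)\right) = 121 \left(-138 - \frac{20}{7}\right) = 121 \left(- \frac{986}{7}\right) = - \frac{119306}{7}$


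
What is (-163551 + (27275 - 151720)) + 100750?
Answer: -187246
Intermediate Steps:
(-163551 + (27275 - 151720)) + 100750 = (-163551 - 124445) + 100750 = -287996 + 100750 = -187246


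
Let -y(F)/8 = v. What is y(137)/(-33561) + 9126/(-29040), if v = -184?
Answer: -5288251/14766840 ≈ -0.35812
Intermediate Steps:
y(F) = 1472 (y(F) = -8*(-184) = 1472)
y(137)/(-33561) + 9126/(-29040) = 1472/(-33561) + 9126/(-29040) = 1472*(-1/33561) + 9126*(-1/29040) = -1472/33561 - 1521/4840 = -5288251/14766840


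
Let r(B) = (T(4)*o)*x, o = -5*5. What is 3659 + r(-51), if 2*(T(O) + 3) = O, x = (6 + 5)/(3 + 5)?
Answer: 29547/8 ≈ 3693.4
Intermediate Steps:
x = 11/8 ≈ 1.3750
T(O) = -3 + O/2
o = -25
r(B) = 275/8 (r(B) = ((-3 + (1/2)*4)*(-25))*(11/8) = ((-3 + 2)*(-25))*(11/8) = -1*(-25)*(11/8) = 25*(11/8) = 275/8)
3659 + r(-51) = 3659 + 275/8 = 29547/8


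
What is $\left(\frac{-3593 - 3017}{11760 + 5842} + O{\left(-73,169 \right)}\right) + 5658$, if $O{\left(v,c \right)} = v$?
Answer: $\frac{49150280}{8801} \approx 5584.6$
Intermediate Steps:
$\left(\frac{-3593 - 3017}{11760 + 5842} + O{\left(-73,169 \right)}\right) + 5658 = \left(\frac{-3593 - 3017}{11760 + 5842} - 73\right) + 5658 = \left(- \frac{6610}{17602} - 73\right) + 5658 = \left(\left(-6610\right) \frac{1}{17602} - 73\right) + 5658 = \left(- \frac{3305}{8801} - 73\right) + 5658 = - \frac{645778}{8801} + 5658 = \frac{49150280}{8801}$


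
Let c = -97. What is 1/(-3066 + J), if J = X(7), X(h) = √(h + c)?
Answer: -511/1566741 - I*√10/3133482 ≈ -0.00032615 - 1.0092e-6*I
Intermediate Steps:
X(h) = √(-97 + h) (X(h) = √(h - 97) = √(-97 + h))
J = 3*I*√10 (J = √(-97 + 7) = √(-90) = 3*I*√10 ≈ 9.4868*I)
1/(-3066 + J) = 1/(-3066 + 3*I*√10)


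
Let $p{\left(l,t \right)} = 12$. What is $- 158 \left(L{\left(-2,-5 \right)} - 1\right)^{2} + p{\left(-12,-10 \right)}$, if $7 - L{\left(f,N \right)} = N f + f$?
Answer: $-620$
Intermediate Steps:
$L{\left(f,N \right)} = 7 - f - N f$ ($L{\left(f,N \right)} = 7 - \left(N f + f\right) = 7 - \left(f + N f\right) = 7 - f - N f$)
$- 158 \left(L{\left(-2,-5 \right)} - 1\right)^{2} + p{\left(-12,-10 \right)} = - 158 \left(\left(7 - -2 - \left(-5\right) \left(-2\right)\right) - 1\right)^{2} + 12 = - 158 \left(\left(7 + 2 - 10\right) - 1\right)^{2} + 12 = - 158 \left(-1 - 1\right)^{2} + 12 = - 158 \left(-2\right)^{2} + 12 = \left(-158\right) 4 + 12 = -632 + 12 = -620$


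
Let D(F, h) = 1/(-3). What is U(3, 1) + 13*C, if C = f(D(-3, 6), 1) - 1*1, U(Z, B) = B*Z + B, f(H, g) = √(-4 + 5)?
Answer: 4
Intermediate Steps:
D(F, h) = -⅓ (D(F, h) = 1*(-⅓) = -⅓)
f(H, g) = 1 (f(H, g) = √1 = 1)
U(Z, B) = B + B*Z
C = 0 (C = 1 - 1*1 = 1 - 1 = 0)
U(3, 1) + 13*C = 1*(1 + 3) + 13*0 = 1*4 + 0 = 4 + 0 = 4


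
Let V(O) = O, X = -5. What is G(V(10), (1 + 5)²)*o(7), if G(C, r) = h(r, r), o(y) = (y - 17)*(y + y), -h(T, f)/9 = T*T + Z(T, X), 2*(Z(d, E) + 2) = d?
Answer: 1653120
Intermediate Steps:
Z(d, E) = -2 + d/2
h(T, f) = 18 - 9*T² - 9*T/2 (h(T, f) = -9*(T*T + (-2 + T/2)) = -9*(T² + (-2 + T/2)) = -9*(-2 + T² + T/2) = 18 - 9*T² - 9*T/2)
o(y) = 2*y*(-17 + y) (o(y) = (-17 + y)*(2*y) = 2*y*(-17 + y))
G(C, r) = 18 - 9*r² - 9*r/2
G(V(10), (1 + 5)²)*o(7) = (18 - 9*(1 + 5)⁴ - 9*(1 + 5)²/2)*(2*7*(-17 + 7)) = (18 - 9*(6²)² - 9/2*6²)*(2*7*(-10)) = (18 - 9*36² - 9/2*36)*(-140) = (18 - 9*1296 - 162)*(-140) = (18 - 11664 - 162)*(-140) = -11808*(-140) = 1653120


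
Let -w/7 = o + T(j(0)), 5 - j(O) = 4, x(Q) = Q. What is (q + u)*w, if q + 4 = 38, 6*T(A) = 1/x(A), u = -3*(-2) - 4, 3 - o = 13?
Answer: 2478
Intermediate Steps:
j(O) = 1 (j(O) = 5 - 1*4 = 5 - 4 = 1)
o = -10 (o = 3 - 1*13 = 3 - 13 = -10)
u = 2 (u = 6 - 4 = 2)
T(A) = 1/(6*A)
w = 413/6 (w = -7*(-10 + (1/6)/1) = -7*(-10 + (1/6)*1) = -7*(-10 + 1/6) = -7*(-59/6) = 413/6 ≈ 68.833)
q = 34 (q = -4 + 38 = 34)
(q + u)*w = (34 + 2)*(413/6) = 36*(413/6) = 2478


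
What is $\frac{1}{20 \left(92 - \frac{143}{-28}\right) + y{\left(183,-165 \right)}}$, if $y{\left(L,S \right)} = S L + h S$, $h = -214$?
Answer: $\frac{7}{49400} \approx 0.0001417$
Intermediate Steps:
$y{\left(L,S \right)} = - 214 S + L S$ ($y{\left(L,S \right)} = S L - 214 S = L S - 214 S = - 214 S + L S$)
$\frac{1}{20 \left(92 - \frac{143}{-28}\right) + y{\left(183,-165 \right)}} = \frac{1}{20 \left(92 - \frac{143}{-28}\right) - 165 \left(-214 + 183\right)} = \frac{1}{20 \left(92 - - \frac{143}{28}\right) - -5115} = \frac{1}{20 \left(92 + \frac{143}{28}\right) + 5115} = \frac{1}{20 \cdot \frac{2719}{28} + 5115} = \frac{1}{\frac{13595}{7} + 5115} = \frac{1}{\frac{49400}{7}} = \frac{7}{49400}$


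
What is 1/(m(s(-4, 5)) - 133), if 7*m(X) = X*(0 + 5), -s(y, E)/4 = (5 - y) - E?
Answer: -7/1011 ≈ -0.0069238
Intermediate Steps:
s(y, E) = -20 + 4*E + 4*y (s(y, E) = -4*((5 - y) - E) = -4*(5 - E - y) = -20 + 4*E + 4*y)
m(X) = 5*X/7 (m(X) = (X*(0 + 5))/7 = (X*5)/7 = (5*X)/7 = 5*X/7)
1/(m(s(-4, 5)) - 133) = 1/(5*(-20 + 4*5 + 4*(-4))/7 - 133) = 1/(5*(-20 + 20 - 16)/7 - 133) = 1/((5/7)*(-16) - 133) = 1/(-80/7 - 133) = 1/(-1011/7) = -7/1011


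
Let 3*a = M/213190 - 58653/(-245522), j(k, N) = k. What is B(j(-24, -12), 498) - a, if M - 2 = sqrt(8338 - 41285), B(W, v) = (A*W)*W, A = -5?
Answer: -226127300339657/78514252770 - I*sqrt(32947)/639570 ≈ -2880.1 - 0.0002838*I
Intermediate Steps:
B(W, v) = -5*W**2 (B(W, v) = (-5*W)*W = -5*W**2)
M = 2 + I*sqrt(32947) (M = 2 + sqrt(8338 - 41285) = 2 + sqrt(-32947) = 2 + I*sqrt(32947) ≈ 2.0 + 181.51*I)
a = 6252362057/78514252770 + I*sqrt(32947)/639570 (a = ((2 + I*sqrt(32947))/213190 - 58653/(-245522))/3 = ((2 + I*sqrt(32947))*(1/213190) - 58653*(-1/245522))/3 = ((1/106595 + I*sqrt(32947)/213190) + 58653/245522)/3 = (6252362057/26171417590 + I*sqrt(32947)/213190)/3 = 6252362057/78514252770 + I*sqrt(32947)/639570 ≈ 0.079633 + 0.0002838*I)
B(j(-24, -12), 498) - a = -5*(-24)**2 - (6252362057/78514252770 + I*sqrt(32947)/639570) = -5*576 + (-6252362057/78514252770 - I*sqrt(32947)/639570) = -2880 + (-6252362057/78514252770 - I*sqrt(32947)/639570) = -226127300339657/78514252770 - I*sqrt(32947)/639570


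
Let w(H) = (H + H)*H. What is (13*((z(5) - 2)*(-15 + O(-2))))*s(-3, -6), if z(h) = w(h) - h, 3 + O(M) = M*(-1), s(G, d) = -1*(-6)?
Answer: -53664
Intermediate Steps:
s(G, d) = 6
O(M) = -3 - M (O(M) = -3 + M*(-1) = -3 - M)
w(H) = 2*H² (w(H) = (2*H)*H = 2*H²)
z(h) = -h + 2*h² (z(h) = 2*h² - h = -h + 2*h²)
(13*((z(5) - 2)*(-15 + O(-2))))*s(-3, -6) = (13*((5*(-1 + 2*5) - 2)*(-15 + (-3 - 1*(-2)))))*6 = (13*((5*(-1 + 10) - 2)*(-15 + (-3 + 2))))*6 = (13*((5*9 - 2)*(-15 - 1)))*6 = (13*((45 - 2)*(-16)))*6 = (13*(43*(-16)))*6 = (13*(-688))*6 = -8944*6 = -53664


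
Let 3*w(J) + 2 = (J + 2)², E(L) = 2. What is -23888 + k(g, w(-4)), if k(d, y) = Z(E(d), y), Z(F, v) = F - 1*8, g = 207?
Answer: -23894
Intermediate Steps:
w(J) = -⅔ + (2 + J)²/3 (w(J) = -⅔ + (J + 2)²/3 = -⅔ + (2 + J)²/3)
Z(F, v) = -8 + F (Z(F, v) = F - 8 = -8 + F)
k(d, y) = -6 (k(d, y) = -8 + 2 = -6)
-23888 + k(g, w(-4)) = -23888 - 6 = -23894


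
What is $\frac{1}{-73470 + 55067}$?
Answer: $- \frac{1}{18403} \approx -5.4339 \cdot 10^{-5}$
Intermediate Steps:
$\frac{1}{-73470 + 55067} = \frac{1}{-18403} = - \frac{1}{18403}$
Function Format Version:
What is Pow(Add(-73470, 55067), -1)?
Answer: Rational(-1, 18403) ≈ -5.4339e-5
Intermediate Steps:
Pow(Add(-73470, 55067), -1) = Pow(-18403, -1) = Rational(-1, 18403)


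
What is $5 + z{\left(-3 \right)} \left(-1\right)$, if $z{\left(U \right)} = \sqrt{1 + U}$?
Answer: $5 - i \sqrt{2} \approx 5.0 - 1.4142 i$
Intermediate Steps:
$5 + z{\left(-3 \right)} \left(-1\right) = 5 + \sqrt{1 - 3} \left(-1\right) = 5 + \sqrt{-2} \left(-1\right) = 5 + i \sqrt{2} \left(-1\right) = 5 - i \sqrt{2}$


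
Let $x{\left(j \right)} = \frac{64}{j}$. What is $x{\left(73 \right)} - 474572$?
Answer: $- \frac{34643692}{73} \approx -4.7457 \cdot 10^{5}$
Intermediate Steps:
$x{\left(73 \right)} - 474572 = \frac{64}{73} - 474572 = - \frac{34643692}{73}$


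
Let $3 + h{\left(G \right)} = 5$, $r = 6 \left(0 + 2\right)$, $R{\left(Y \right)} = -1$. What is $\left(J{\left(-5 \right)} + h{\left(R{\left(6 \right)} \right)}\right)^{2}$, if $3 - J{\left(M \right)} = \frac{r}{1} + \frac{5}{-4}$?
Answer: $\frac{529}{16} \approx 33.063$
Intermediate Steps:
$r = 12$ ($r = 6 \cdot 2 = 12$)
$J{\left(M \right)} = - \frac{31}{4}$ ($J{\left(M \right)} = 3 - \left(\frac{12}{1} + \frac{5}{-4}\right) = 3 - \left(12 \cdot 1 + 5 \left(- \frac{1}{4}\right)\right) = 3 - \left(12 - \frac{5}{4}\right) = 3 - \frac{43}{4} = - \frac{31}{4}$)
$h{\left(G \right)} = 2$ ($h{\left(G \right)} = -3 + 5 = 2$)
$\left(J{\left(-5 \right)} + h{\left(R{\left(6 \right)} \right)}\right)^{2} = \left(- \frac{31}{4} + 2\right)^{2} = \left(- \frac{23}{4}\right)^{2} = \frac{529}{16}$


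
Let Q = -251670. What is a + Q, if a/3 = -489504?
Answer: -1720182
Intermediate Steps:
a = -1468512 (a = 3*(-489504) = -1468512)
a + Q = -1468512 - 251670 = -1720182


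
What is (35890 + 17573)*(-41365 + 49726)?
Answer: 447004143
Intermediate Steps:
(35890 + 17573)*(-41365 + 49726) = 53463*8361 = 447004143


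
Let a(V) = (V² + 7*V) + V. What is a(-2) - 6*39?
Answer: -246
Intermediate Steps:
a(V) = V² + 8*V
a(-2) - 6*39 = -2*(8 - 2) - 6*39 = -2*6 - 234 = -12 - 234 = -246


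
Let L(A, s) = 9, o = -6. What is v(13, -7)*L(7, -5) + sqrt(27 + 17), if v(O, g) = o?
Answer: -54 + 2*sqrt(11) ≈ -47.367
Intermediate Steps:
v(O, g) = -6
v(13, -7)*L(7, -5) + sqrt(27 + 17) = -6*9 + sqrt(27 + 17) = -54 + sqrt(44) = -54 + 2*sqrt(11)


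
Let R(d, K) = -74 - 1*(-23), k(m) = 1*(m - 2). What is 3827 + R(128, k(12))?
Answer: 3776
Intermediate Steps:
k(m) = -2 + m (k(m) = 1*(-2 + m) = -2 + m)
R(d, K) = -51 (R(d, K) = -74 + 23 = -51)
3827 + R(128, k(12)) = 3827 - 51 = 3776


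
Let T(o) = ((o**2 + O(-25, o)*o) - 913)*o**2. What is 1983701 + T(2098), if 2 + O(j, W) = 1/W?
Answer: 19351636363285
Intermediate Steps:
O(j, W) = -2 + 1/W
T(o) = o**2*(-913 + o**2 + o*(-2 + 1/o)) (T(o) = ((o**2 + (-2 + 1/o)*o) - 913)*o**2 = ((o**2 + o*(-2 + 1/o)) - 913)*o**2 = (-913 + o**2 + o*(-2 + 1/o))*o**2 = o**2*(-913 + o**2 + o*(-2 + 1/o)))
1983701 + T(2098) = 1983701 + 2098**2*(-912 + 2098**2 - 2*2098) = 1983701 + 4401604*(-912 + 4401604 - 4196) = 1983701 + 4401604*4396496 = 1983701 + 19351634379584 = 19351636363285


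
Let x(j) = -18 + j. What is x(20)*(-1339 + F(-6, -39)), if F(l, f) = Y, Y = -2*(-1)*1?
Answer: -2674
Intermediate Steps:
Y = 2 (Y = 2*1 = 2)
F(l, f) = 2
x(20)*(-1339 + F(-6, -39)) = (-18 + 20)*(-1339 + 2) = 2*(-1337) = -2674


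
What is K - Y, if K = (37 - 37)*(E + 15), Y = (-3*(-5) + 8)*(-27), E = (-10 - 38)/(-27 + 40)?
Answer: 621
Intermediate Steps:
E = -48/13 ≈ -3.6923
Y = -621 (Y = (15 + 8)*(-27) = 23*(-27) = -621)
K = 0 (K = (37 - 37)*(-48/13 + 15) = 0*(147/13) = 0)
K - Y = 0 - 1*(-621) = 0 + 621 = 621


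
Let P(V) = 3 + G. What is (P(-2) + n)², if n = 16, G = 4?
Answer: 529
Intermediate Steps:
P(V) = 7 (P(V) = 3 + 4 = 7)
(P(-2) + n)² = (7 + 16)² = 23² = 529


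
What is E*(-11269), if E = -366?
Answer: 4124454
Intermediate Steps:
E*(-11269) = -366*(-11269) = 4124454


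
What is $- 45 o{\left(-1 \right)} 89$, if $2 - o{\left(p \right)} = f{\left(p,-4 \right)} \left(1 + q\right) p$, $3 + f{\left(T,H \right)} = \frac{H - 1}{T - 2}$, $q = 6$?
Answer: $29370$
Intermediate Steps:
$f{\left(T,H \right)} = -3 + \frac{-1 + H}{-2 + T}$ ($f{\left(T,H \right)} = -3 + \frac{H - 1}{T - 2} = -3 + \frac{-1 + H}{-2 + T}$)
$o{\left(p \right)} = 2 - \frac{7 p \left(1 - 3 p\right)}{-2 + p}$ ($o{\left(p \right)} = 2 - \frac{5 - 4 - 3 p}{-2 + p} \left(1 + 6\right) p = 2 - \frac{1 - 3 p}{-2 + p} 7 p = 2 - \frac{7 \left(1 - 3 p\right)}{-2 + p} p = 2 - \frac{7 p \left(1 - 3 p\right)}{-2 + p}$)
$- 45 o{\left(-1 \right)} 89 = - 45 \frac{-4 - -5 + 21 \left(-1\right)^{2}}{-2 - 1} \cdot 89 = - 45 \frac{-4 + 5 + 21 \cdot 1}{-3} \cdot 89 = - 45 \left(- \frac{-4 + 5 + 21}{3}\right) 89 = - 45 \left(\left(- \frac{1}{3}\right) 22\right) 89 = \left(-45\right) \left(- \frac{22}{3}\right) 89 = 330 \cdot 89 = 29370$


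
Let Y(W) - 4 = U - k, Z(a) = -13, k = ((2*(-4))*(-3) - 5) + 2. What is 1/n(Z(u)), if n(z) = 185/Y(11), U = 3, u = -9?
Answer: -14/185 ≈ -0.075676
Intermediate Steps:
k = 21 (k = (-8*(-3) - 5) + 2 = (24 - 5) + 2 = 19 + 2 = 21)
Y(W) = -14 (Y(W) = 4 + (3 - 1*21) = 4 + (3 - 21) = 4 - 18 = -14)
n(z) = -185/14 (n(z) = 185/(-14) = 185*(-1/14) = -185/14)
1/n(Z(u)) = 1/(-185/14) = -14/185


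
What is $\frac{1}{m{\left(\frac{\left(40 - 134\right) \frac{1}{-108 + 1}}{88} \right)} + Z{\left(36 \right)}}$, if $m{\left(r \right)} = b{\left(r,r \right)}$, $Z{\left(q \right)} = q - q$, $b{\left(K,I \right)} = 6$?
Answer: $\frac{1}{6} \approx 0.16667$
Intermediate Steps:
$Z{\left(q \right)} = 0$
$m{\left(r \right)} = 6$
$\frac{1}{m{\left(\frac{\left(40 - 134\right) \frac{1}{-108 + 1}}{88} \right)} + Z{\left(36 \right)}} = \frac{1}{6 + 0} = \frac{1}{6}$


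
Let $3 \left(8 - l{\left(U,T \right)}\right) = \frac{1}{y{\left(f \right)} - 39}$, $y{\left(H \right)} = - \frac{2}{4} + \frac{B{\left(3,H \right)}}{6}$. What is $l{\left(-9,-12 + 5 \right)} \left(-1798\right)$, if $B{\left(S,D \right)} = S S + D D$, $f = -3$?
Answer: $- \frac{3153692}{219} \approx -14400.0$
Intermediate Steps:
$B{\left(S,D \right)} = D^{2} + S^{2}$ ($B{\left(S,D \right)} = S^{2} + D^{2} = D^{2} + S^{2}$)
$y{\left(H \right)} = 1 + \frac{H^{2}}{6}$ ($y{\left(H \right)} = - \frac{2}{4} + \frac{H^{2} + 3^{2}}{6} = \left(-2\right) \frac{1}{4} + \left(H^{2} + 9\right) \frac{1}{6} = - \frac{1}{2} + \left(9 + H^{2}\right) \frac{1}{6} = - \frac{1}{2} + \left(\frac{3}{2} + \frac{H^{2}}{6}\right) = 1 + \frac{H^{2}}{6}$)
$l{\left(U,T \right)} = \frac{1754}{219}$ ($l{\left(U,T \right)} = 8 - \frac{1}{3 \left(\left(1 + \frac{\left(-3\right)^{2}}{6}\right) - 39\right)} = 8 - \frac{1}{3 \left(\left(1 + \frac{1}{6} \cdot 9\right) - 39\right)} = 8 - \frac{1}{3 \left(\left(1 + \frac{3}{2}\right) - 39\right)} = 8 - \frac{1}{3 \left(\frac{5}{2} - 39\right)} = 8 - \frac{1}{3 \left(- \frac{73}{2}\right)} = 8 - - \frac{2}{219} = 8 + \frac{2}{219} = \frac{1754}{219}$)
$l{\left(-9,-12 + 5 \right)} \left(-1798\right) = \frac{1754}{219} \left(-1798\right) = - \frac{3153692}{219}$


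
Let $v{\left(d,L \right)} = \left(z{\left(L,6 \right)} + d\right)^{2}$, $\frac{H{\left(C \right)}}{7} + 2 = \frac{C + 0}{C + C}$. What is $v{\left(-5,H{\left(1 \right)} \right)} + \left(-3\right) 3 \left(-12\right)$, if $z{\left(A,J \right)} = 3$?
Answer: $112$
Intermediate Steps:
$H{\left(C \right)} = - \frac{21}{2}$ ($H{\left(C \right)} = -14 + 7 \frac{C + 0}{C + C} = -14 + 7 \frac{C}{2 C} = -14 + 7 C \frac{1}{2 C} = -14 + 7 \cdot \frac{1}{2} = -14 + \frac{7}{2} = - \frac{21}{2}$)
$v{\left(d,L \right)} = \left(3 + d\right)^{2}$
$v{\left(-5,H{\left(1 \right)} \right)} + \left(-3\right) 3 \left(-12\right) = \left(3 - 5\right)^{2} + \left(-3\right) 3 \left(-12\right) = \left(-2\right)^{2} - -108 = 4 + 108 = 112$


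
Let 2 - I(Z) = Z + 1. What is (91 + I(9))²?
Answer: 6889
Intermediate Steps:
I(Z) = 1 - Z (I(Z) = 2 - (Z + 1) = 2 - (1 + Z) = 2 + (-1 - Z) = 1 - Z)
(91 + I(9))² = (91 + (1 - 1*9))² = (91 + (1 - 9))² = (91 - 8)² = 83² = 6889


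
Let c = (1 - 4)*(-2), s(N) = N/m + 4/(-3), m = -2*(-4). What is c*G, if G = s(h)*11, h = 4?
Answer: -55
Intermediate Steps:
m = 8
s(N) = -4/3 + N/8 (s(N) = N/8 + 4/(-3) = N*(⅛) + 4*(-⅓) = N/8 - 4/3 = -4/3 + N/8)
c = 6 (c = -3*(-2) = 6)
G = -55/6 (G = (-4/3 + (⅛)*4)*11 = (-4/3 + ½)*11 = -⅚*11 = -55/6 ≈ -9.1667)
c*G = 6*(-55/6) = -55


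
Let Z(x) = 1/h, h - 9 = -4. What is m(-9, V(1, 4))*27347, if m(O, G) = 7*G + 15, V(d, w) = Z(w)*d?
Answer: 2242454/5 ≈ 4.4849e+5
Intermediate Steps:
h = 5 (h = 9 - 4 = 5)
Z(x) = ⅕ (Z(x) = 1/5 = ⅕)
V(d, w) = d/5
m(O, G) = 15 + 7*G
m(-9, V(1, 4))*27347 = (15 + 7*((⅕)*1))*27347 = (15 + 7*(⅕))*27347 = (15 + 7/5)*27347 = (82/5)*27347 = 2242454/5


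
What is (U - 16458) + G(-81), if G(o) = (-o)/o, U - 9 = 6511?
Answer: -9939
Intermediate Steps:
U = 6520 (U = 9 + 6511 = 6520)
G(o) = -1
(U - 16458) + G(-81) = (6520 - 16458) - 1 = -9938 - 1 = -9939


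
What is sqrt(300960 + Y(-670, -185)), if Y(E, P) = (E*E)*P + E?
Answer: I*sqrt(82746210) ≈ 9096.5*I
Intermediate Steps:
Y(E, P) = E + P*E**2 (Y(E, P) = E**2*P + E = P*E**2 + E = E + P*E**2)
sqrt(300960 + Y(-670, -185)) = sqrt(300960 - 670*(1 - 670*(-185))) = sqrt(300960 - 670*(1 + 123950)) = sqrt(300960 - 670*123951) = sqrt(300960 - 83047170) = sqrt(-82746210) = I*sqrt(82746210)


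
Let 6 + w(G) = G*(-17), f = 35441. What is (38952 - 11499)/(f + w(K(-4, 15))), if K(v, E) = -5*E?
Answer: 27453/36710 ≈ 0.74783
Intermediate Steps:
w(G) = -6 - 17*G (w(G) = -6 + G*(-17) = -6 - 17*G)
(38952 - 11499)/(f + w(K(-4, 15))) = (38952 - 11499)/(35441 + (-6 - (-85)*15)) = 27453/(35441 + (-6 - 17*(-75))) = 27453/(35441 + (-6 + 1275)) = 27453/(35441 + 1269) = 27453/36710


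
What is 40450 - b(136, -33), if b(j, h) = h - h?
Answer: 40450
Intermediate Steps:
b(j, h) = 0
40450 - b(136, -33) = 40450 - 1*0 = 40450 + 0 = 40450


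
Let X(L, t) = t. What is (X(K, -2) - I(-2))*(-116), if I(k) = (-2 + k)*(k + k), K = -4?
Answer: 2088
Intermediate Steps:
I(k) = 2*k*(-2 + k) (I(k) = (-2 + k)*(2*k) = 2*k*(-2 + k))
(X(K, -2) - I(-2))*(-116) = (-2 - 2*(-2)*(-2 - 2))*(-116) = (-2 - 2*(-2)*(-4))*(-116) = (-2 - 1*16)*(-116) = (-2 - 16)*(-116) = -18*(-116) = 2088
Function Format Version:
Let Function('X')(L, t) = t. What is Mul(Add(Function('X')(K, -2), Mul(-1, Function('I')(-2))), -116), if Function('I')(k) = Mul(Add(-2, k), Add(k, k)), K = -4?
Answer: 2088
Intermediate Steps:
Function('I')(k) = Mul(2, k, Add(-2, k)) (Function('I')(k) = Mul(Add(-2, k), Mul(2, k)) = Mul(2, k, Add(-2, k)))
Mul(Add(Function('X')(K, -2), Mul(-1, Function('I')(-2))), -116) = Mul(Add(-2, Mul(-1, Mul(2, -2, Add(-2, -2)))), -116) = Mul(Add(-2, Mul(-1, Mul(2, -2, -4))), -116) = Mul(Add(-2, Mul(-1, 16)), -116) = Mul(Add(-2, -16), -116) = Mul(-18, -116) = 2088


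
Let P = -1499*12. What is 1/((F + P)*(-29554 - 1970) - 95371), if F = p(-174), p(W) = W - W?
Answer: 1/566958341 ≈ 1.7638e-9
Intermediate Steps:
p(W) = 0
P = -17988
F = 0
1/((F + P)*(-29554 - 1970) - 95371) = 1/((0 - 17988)*(-29554 - 1970) - 95371) = 1/(-17988*(-31524) - 95371) = 1/(567053712 - 95371) = 1/566958341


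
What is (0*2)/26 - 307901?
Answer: -307901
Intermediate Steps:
(0*2)/26 - 307901 = 0*(1/26) - 307901 = 0 - 307901 = -307901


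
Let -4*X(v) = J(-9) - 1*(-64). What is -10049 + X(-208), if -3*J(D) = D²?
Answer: -40233/4 ≈ -10058.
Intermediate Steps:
J(D) = -D²/3
X(v) = -37/4 (X(v) = -(-⅓*(-9)² - 1*(-64))/4 = -(-⅓*81 + 64)/4 = -(-27 + 64)/4 = -¼*37 = -37/4)
-10049 + X(-208) = -10049 - 37/4 = -40233/4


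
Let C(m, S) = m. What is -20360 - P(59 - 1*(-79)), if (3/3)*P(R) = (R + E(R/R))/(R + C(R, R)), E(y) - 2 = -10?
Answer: -2809745/138 ≈ -20360.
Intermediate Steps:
E(y) = -8 (E(y) = 2 - 10 = -8)
P(R) = (-8 + R)/(2*R) (P(R) = (R - 8)/(R + R) = (-8 + R)/((2*R)) = (-8 + R)*(1/(2*R)) = (-8 + R)/(2*R))
-20360 - P(59 - 1*(-79)) = -20360 - (-8 + (59 - 1*(-79)))/(2*(59 - 1*(-79))) = -20360 - (-8 + (59 + 79))/(2*(59 + 79)) = -20360 - (-8 + 138)/(2*138) = -20360 - 130/(2*138) = -20360 - 1*65/138 = -20360 - 65/138 = -2809745/138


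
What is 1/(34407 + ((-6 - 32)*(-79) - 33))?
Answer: 1/37376 ≈ 2.6755e-5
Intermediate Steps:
1/(34407 + ((-6 - 32)*(-79) - 33)) = 1/(34407 + (-38*(-79) - 33)) = 1/(34407 + (3002 - 33)) = 1/(34407 + 2969) = 1/37376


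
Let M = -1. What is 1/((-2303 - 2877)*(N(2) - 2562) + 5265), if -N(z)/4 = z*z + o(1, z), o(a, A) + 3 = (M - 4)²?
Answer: 1/13815145 ≈ 7.2384e-8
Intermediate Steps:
o(a, A) = 22 (o(a, A) = -3 + (-1 - 4)² = -3 + (-5)² = -3 + 25 = 22)
N(z) = -88 - 4*z² (N(z) = -4*(z*z + 22) = -4*(z² + 22) = -4*(22 + z²) = -88 - 4*z²)
1/((-2303 - 2877)*(N(2) - 2562) + 5265) = 1/((-2303 - 2877)*((-88 - 4*2²) - 2562) + 5265) = 1/(-5180*((-88 - 4*4) - 2562) + 5265) = 1/(-5180*((-88 - 16) - 2562) + 5265) = 1/(-5180*(-104 - 2562) + 5265) = 1/(-5180*(-2666) + 5265) = 1/(13809880 + 5265) = 1/13815145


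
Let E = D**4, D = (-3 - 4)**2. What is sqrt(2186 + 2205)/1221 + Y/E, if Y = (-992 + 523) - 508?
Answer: -977/5764801 + sqrt(4391)/1221 ≈ 0.054101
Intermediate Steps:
Y = -977 (Y = -469 - 508 = -977)
D = 49 (D = (-7)**2 = 49)
E = 5764801 (E = 49**4 = 5764801)
sqrt(2186 + 2205)/1221 + Y/E = sqrt(2186 + 2205)/1221 - 977/5764801 = sqrt(4391)*(1/1221) - 977*1/5764801 = sqrt(4391)/1221 - 977/5764801 = -977/5764801 + sqrt(4391)/1221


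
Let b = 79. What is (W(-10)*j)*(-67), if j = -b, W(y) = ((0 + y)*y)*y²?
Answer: 52930000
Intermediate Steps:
W(y) = y⁴ (W(y) = (y*y)*y² = y²*y² = y⁴)
j = -79 (j = -1*79 = -79)
(W(-10)*j)*(-67) = ((-10)⁴*(-79))*(-67) = (10000*(-79))*(-67) = -790000*(-67) = 52930000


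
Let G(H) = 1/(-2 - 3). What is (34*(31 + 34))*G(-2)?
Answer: -442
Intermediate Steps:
G(H) = -⅕ (G(H) = 1/(-5) = -⅕)
(34*(31 + 34))*G(-2) = (34*(31 + 34))*(-⅕) = (34*65)*(-⅕) = 2210*(-⅕) = -442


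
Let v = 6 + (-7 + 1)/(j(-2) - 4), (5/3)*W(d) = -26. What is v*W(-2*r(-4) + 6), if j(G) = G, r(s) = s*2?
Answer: -546/5 ≈ -109.20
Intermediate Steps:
r(s) = 2*s
W(d) = -78/5 (W(d) = (3/5)*(-26) = -78/5)
v = 7 (v = 6 + (-7 + 1)/(-2 - 4) = 6 - 6/(-6) = 6 - 6*(-1/6) = 6 + 1 = 7)
v*W(-2*r(-4) + 6) = 7*(-78/5) = -546/5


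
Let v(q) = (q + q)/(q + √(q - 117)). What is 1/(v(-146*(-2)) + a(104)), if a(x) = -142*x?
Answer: -78526489/1159521813524 + 365*√7/2319043627048 ≈ -6.7723e-5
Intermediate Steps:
v(q) = 2*q/(q + √(-117 + q)) (v(q) = (2*q)/(q + √(-117 + q)) = 2*q/(q + √(-117 + q)))
1/(v(-146*(-2)) + a(104)) = 1/(2*(-146*(-2))/(-146*(-2) + √(-117 - 146*(-2))) - 142*104) = 1/(2*292/(292 + √(-117 + 292)) - 14768) = 1/(2*292/(292 + √175) - 14768) = 1/(2*292/(292 + 5*√7) - 14768) = 1/(584/(292 + 5*√7) - 14768) = 1/(-14768 + 584/(292 + 5*√7))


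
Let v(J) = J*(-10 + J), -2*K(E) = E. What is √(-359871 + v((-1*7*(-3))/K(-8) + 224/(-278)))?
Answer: 25*I*√178010743/556 ≈ 599.91*I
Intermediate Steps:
K(E) = -E/2
√(-359871 + v((-1*7*(-3))/K(-8) + 224/(-278))) = √(-359871 + ((-1*7*(-3))/((-½*(-8))) + 224/(-278))*(-10 + ((-1*7*(-3))/((-½*(-8))) + 224/(-278)))) = √(-359871 + (-7*(-3)/4 + 224*(-1/278))*(-10 + (-7*(-3)/4 + 224*(-1/278)))) = √(-359871 + (21*(¼) - 112/139)*(-10 + (21*(¼) - 112/139))) = √(-359871 + (21/4 - 112/139)*(-10 + (21/4 - 112/139))) = √(-359871 + 2471*(-10 + 2471/556)/556) = √(-359871 + (2471/556)*(-3089/556)) = √(-359871 - 7632919/309136) = √(-111256714375/309136) = 25*I*√178010743/556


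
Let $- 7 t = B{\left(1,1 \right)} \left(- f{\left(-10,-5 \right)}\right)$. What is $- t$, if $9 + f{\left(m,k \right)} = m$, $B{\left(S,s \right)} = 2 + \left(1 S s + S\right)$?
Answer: $\frac{76}{7} \approx 10.857$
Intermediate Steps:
$B{\left(S,s \right)} = 2 + S + S s$ ($B{\left(S,s \right)} = 2 + \left(S s + S\right) = 2 + \left(S + S s\right) = 2 + S + S s$)
$f{\left(m,k \right)} = -9 + m$
$t = - \frac{76}{7}$ ($t = - \frac{\left(2 + 1 + 1 \cdot 1\right) \left(- (-9 - 10)\right)}{7} = - \frac{\left(2 + 1 + 1\right) \left(\left(-1\right) \left(-19\right)\right)}{7} = - \frac{4 \cdot 19}{7} = \left(- \frac{1}{7}\right) 76 = - \frac{76}{7} \approx -10.857$)
$- t = \left(-1\right) \left(- \frac{76}{7}\right) = \frac{76}{7}$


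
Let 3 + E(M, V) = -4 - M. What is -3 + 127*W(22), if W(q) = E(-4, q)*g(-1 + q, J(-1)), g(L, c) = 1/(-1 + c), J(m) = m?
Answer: 375/2 ≈ 187.50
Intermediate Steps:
E(M, V) = -7 - M (E(M, V) = -3 + (-4 - M) = -7 - M)
W(q) = 3/2 (W(q) = (-7 - 1*(-4))/(-1 - 1) = (-7 + 4)/(-2) = -3*(-1/2) = 3/2)
-3 + 127*W(22) = -3 + 127*(3/2) = -3 + 381/2 = 375/2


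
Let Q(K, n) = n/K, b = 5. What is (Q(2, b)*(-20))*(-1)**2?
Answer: -50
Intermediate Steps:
(Q(2, b)*(-20))*(-1)**2 = ((5/2)*(-20))*(-1)**2 = ((5*(1/2))*(-20))*1 = ((5/2)*(-20))*1 = -50*1 = -50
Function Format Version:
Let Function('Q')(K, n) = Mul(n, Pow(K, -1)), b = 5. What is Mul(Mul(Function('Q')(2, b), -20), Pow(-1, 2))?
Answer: -50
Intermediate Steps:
Mul(Mul(Function('Q')(2, b), -20), Pow(-1, 2)) = Mul(Mul(Mul(5, Pow(2, -1)), -20), Pow(-1, 2)) = Mul(Mul(Mul(5, Rational(1, 2)), -20), 1) = Mul(Mul(Rational(5, 2), -20), 1) = Mul(-50, 1) = -50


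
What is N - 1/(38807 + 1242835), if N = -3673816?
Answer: -4708516885873/1281642 ≈ -3.6738e+6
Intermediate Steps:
N - 1/(38807 + 1242835) = -3673816 - 1/(38807 + 1242835) = -3673816 - 1/1281642 = -4708516885873/1281642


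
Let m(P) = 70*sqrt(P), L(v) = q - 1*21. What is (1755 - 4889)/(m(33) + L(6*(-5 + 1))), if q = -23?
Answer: -3134/3631 - 54845*sqrt(33)/39941 ≈ -8.7513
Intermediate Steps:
L(v) = -44 (L(v) = -23 - 1*21 = -23 - 21 = -44)
(1755 - 4889)/(m(33) + L(6*(-5 + 1))) = (1755 - 4889)/(70*sqrt(33) - 44) = -3134/(-44 + 70*sqrt(33))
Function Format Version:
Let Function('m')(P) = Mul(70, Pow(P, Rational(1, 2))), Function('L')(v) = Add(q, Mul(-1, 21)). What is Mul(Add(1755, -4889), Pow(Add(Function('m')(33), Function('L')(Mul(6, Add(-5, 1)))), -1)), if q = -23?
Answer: Add(Rational(-3134, 3631), Mul(Rational(-54845, 39941), Pow(33, Rational(1, 2)))) ≈ -8.7513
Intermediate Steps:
Function('L')(v) = -44 (Function('L')(v) = Add(-23, Mul(-1, 21)) = Add(-23, -21) = -44)
Mul(Add(1755, -4889), Pow(Add(Function('m')(33), Function('L')(Mul(6, Add(-5, 1)))), -1)) = Mul(Add(1755, -4889), Pow(Add(Mul(70, Pow(33, Rational(1, 2))), -44), -1)) = Mul(-3134, Pow(Add(-44, Mul(70, Pow(33, Rational(1, 2)))), -1))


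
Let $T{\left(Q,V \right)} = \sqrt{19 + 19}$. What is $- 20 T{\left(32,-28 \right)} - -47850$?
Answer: $47850 - 20 \sqrt{38} \approx 47727.0$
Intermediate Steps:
$T{\left(Q,V \right)} = \sqrt{38}$
$- 20 T{\left(32,-28 \right)} - -47850 = - 20 \sqrt{38} - -47850 = - 20 \sqrt{38} + 47850 = 47850 - 20 \sqrt{38}$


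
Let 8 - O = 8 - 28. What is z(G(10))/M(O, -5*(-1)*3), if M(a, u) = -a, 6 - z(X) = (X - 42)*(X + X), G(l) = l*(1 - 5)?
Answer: 3277/14 ≈ 234.07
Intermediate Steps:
G(l) = -4*l (G(l) = l*(-4) = -4*l)
z(X) = 6 - 2*X*(-42 + X) (z(X) = 6 - (X - 42)*(X + X) = 6 - (-42 + X)*2*X = 6 - 2*X*(-42 + X))
O = 28 (O = 8 - (8 - 28) = 8 - 1*(-20) = 8 + 20 = 28)
z(G(10))/M(O, -5*(-1)*3) = (6 - 2*(-4*10)² + 84*(-4*10))/((-1*28)) = (6 - 2*(-40)² + 84*(-40))/(-28) = (6 - 2*1600 - 3360)*(-1/28) = (6 - 3200 - 3360)*(-1/28) = -6554*(-1/28) = 3277/14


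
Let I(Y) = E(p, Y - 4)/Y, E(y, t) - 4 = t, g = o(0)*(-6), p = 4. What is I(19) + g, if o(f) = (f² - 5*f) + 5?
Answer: -29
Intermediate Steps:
o(f) = 5 + f² - 5*f
g = -30 (g = (5 + 0² - 5*0)*(-6) = (5 + 0 + 0)*(-6) = 5*(-6) = -30)
E(y, t) = 4 + t
I(Y) = 1 (I(Y) = (4 + (Y - 4))/Y = (4 + (-4 + Y))/Y = Y/Y = 1)
I(19) + g = 1 - 30 = -29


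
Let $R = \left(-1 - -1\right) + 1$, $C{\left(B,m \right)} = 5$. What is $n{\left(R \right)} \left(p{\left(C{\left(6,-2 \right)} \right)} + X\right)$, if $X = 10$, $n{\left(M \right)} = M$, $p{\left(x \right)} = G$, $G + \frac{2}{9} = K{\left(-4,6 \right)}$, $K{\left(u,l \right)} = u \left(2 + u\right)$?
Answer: $\frac{160}{9} \approx 17.778$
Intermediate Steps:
$G = \frac{70}{9}$ ($G = - \frac{2}{9} - 4 \left(2 - 4\right) = - \frac{2}{9} - -8 = - \frac{2}{9} + 8 = \frac{70}{9} \approx 7.7778$)
$p{\left(x \right)} = \frac{70}{9}$
$R = 1$ ($R = \left(-1 + 1\right) + 1 = 0 + 1 = 1$)
$n{\left(R \right)} \left(p{\left(C{\left(6,-2 \right)} \right)} + X\right) = 1 \left(\frac{70}{9} + 10\right) = 1 \cdot \frac{160}{9} = \frac{160}{9}$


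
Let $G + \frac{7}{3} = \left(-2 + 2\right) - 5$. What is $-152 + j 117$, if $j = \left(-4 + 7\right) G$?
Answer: $-2726$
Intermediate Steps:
$G = - \frac{22}{3}$ ($G = - \frac{7}{3} + \left(\left(-2 + 2\right) - 5\right) = - \frac{7}{3} + \left(0 - 5\right) = - \frac{7}{3} - 5 = - \frac{22}{3} \approx -7.3333$)
$j = -22$ ($j = \left(-4 + 7\right) \left(- \frac{22}{3}\right) = 3 \left(- \frac{22}{3}\right) = -22$)
$-152 + j 117 = -152 - 2574 = -2726$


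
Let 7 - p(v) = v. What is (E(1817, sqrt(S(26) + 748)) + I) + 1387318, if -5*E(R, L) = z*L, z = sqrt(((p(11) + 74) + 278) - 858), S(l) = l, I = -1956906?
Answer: -569588 - 6*I*sqrt(10965)/5 ≈ -5.6959e+5 - 125.66*I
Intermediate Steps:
p(v) = 7 - v
z = I*sqrt(510) (z = sqrt((((7 - 1*11) + 74) + 278) - 858) = sqrt((((7 - 11) + 74) + 278) - 858) = sqrt(((-4 + 74) + 278) - 858) = sqrt((70 + 278) - 858) = sqrt(348 - 858) = sqrt(-510) = I*sqrt(510) ≈ 22.583*I)
E(R, L) = -I*L*sqrt(510)/5 (E(R, L) = -I*sqrt(510)*L/5 = -I*L*sqrt(510)/5)
(E(1817, sqrt(S(26) + 748)) + I) + 1387318 = (-I*sqrt(26 + 748)*sqrt(510)/5 - 1956906) + 1387318 = (-I*sqrt(774)*sqrt(510)/5 - 1956906) + 1387318 = (-I*3*sqrt(86)*sqrt(510)/5 - 1956906) + 1387318 = (-6*I*sqrt(10965)/5 - 1956906) + 1387318 = (-1956906 - 6*I*sqrt(10965)/5) + 1387318 = -569588 - 6*I*sqrt(10965)/5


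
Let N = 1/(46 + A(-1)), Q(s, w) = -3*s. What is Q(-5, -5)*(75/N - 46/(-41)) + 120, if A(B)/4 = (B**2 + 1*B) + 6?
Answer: 3234360/41 ≈ 78887.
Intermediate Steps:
A(B) = 24 + 4*B + 4*B**2 (A(B) = 4*((B**2 + 1*B) + 6) = 4*((B**2 + B) + 6) = 4*((B + B**2) + 6) = 4*(6 + B + B**2) = 24 + 4*B + 4*B**2)
N = 1/70 (N = 1/(46 + (24 + 4*(-1) + 4*(-1)**2)) = 1/(46 + (24 - 4 + 4*1)) = 1/(46 + (24 - 4 + 4)) = 1/(46 + 24) = 1/70 ≈ 0.014286)
Q(-5, -5)*(75/N - 46/(-41)) + 120 = (-3*(-5))*(75/(1/70) - 46/(-41)) + 120 = 15*(75*70 - 46*(-1/41)) + 120 = 15*(5250 + 46/41) + 120 = 15*(215296/41) + 120 = 3229440/41 + 120 = 3234360/41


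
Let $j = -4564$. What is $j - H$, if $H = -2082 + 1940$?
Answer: $-4422$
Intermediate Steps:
$H = -142$
$j - H = -4564 - -142 = -4564 + 142 = -4422$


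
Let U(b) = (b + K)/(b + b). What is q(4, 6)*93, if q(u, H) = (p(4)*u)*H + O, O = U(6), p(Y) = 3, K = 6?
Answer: 6789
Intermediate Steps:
U(b) = (6 + b)/(2*b) (U(b) = (b + 6)/(b + b) = (6 + b)/((2*b)) = (6 + b)*(1/(2*b)) = (6 + b)/(2*b))
O = 1 (O = (½)*(6 + 6)/6 = (½)*(⅙)*12 = 1)
q(u, H) = 1 + 3*H*u (q(u, H) = (3*u)*H + 1 = 3*H*u + 1 = 1 + 3*H*u)
q(4, 6)*93 = (1 + 3*6*4)*93 = (1 + 72)*93 = 73*93 = 6789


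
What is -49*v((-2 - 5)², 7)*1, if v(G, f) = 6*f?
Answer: -2058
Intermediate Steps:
-49*v((-2 - 5)², 7)*1 = -294*7*1 = -49*42*1 = -2058*1 = -2058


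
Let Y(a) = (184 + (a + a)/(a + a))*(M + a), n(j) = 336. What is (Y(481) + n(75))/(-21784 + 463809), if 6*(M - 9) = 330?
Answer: 101161/442025 ≈ 0.22886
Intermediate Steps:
M = 64 (M = 9 + (⅙)*330 = 9 + 55 = 64)
Y(a) = 11840 + 185*a (Y(a) = (184 + (a + a)/(a + a))*(64 + a) = (184 + (2*a)/((2*a)))*(64 + a) = (184 + (2*a)*(1/(2*a)))*(64 + a) = (184 + 1)*(64 + a) = 185*(64 + a) = 11840 + 185*a)
(Y(481) + n(75))/(-21784 + 463809) = ((11840 + 185*481) + 336)/(-21784 + 463809) = ((11840 + 88985) + 336)/442025 = (100825 + 336)*(1/442025) = 101161*(1/442025) = 101161/442025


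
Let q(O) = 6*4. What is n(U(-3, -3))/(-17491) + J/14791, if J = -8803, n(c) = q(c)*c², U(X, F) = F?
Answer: -157168129/258709381 ≈ -0.60751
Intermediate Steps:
q(O) = 24
n(c) = 24*c²
n(U(-3, -3))/(-17491) + J/14791 = (24*(-3)²)/(-17491) - 8803/14791 = (24*9)*(-1/17491) - 8803*1/14791 = 216*(-1/17491) - 8803/14791 = -216/17491 - 8803/14791 = -157168129/258709381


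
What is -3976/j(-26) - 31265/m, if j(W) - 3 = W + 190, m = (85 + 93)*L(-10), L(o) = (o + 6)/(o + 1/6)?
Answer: -325039517/713424 ≈ -455.60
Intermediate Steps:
L(o) = (6 + o)/(⅙ + o) (L(o) = (6 + o)/(o + ⅙) = (6 + o)/(⅙ + o))
m = 4272/59 (m = (85 + 93)*(6*(6 - 10)/(1 + 6*(-10))) = 178*(6*(-4)/(1 - 60)) = 178*(6*(-4)/(-59)) = 178*(6*(-1/59)*(-4)) = 178*(24/59) = 4272/59 ≈ 72.407)
j(W) = 193 + W (j(W) = 3 + (W + 190) = 3 + (190 + W) = 193 + W)
-3976/j(-26) - 31265/m = -3976/(193 - 26) - 31265/4272/59 = -3976/167 - 31265*59/4272 = -3976*1/167 - 1844635/4272 = -3976/167 - 1844635/4272 = -325039517/713424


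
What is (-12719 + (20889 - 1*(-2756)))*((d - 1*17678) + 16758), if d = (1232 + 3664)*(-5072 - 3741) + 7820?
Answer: -471364553448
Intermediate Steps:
d = -43140628 (d = 4896*(-8813) + 7820 = -43148448 + 7820 = -43140628)
(-12719 + (20889 - 1*(-2756)))*((d - 1*17678) + 16758) = (-12719 + (20889 - 1*(-2756)))*((-43140628 - 1*17678) + 16758) = (-12719 + (20889 + 2756))*((-43140628 - 17678) + 16758) = (-12719 + 23645)*(-43158306 + 16758) = 10926*(-43141548) = -471364553448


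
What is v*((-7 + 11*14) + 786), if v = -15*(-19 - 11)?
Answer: 419850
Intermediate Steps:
v = 450 (v = -15*(-30) = 450)
v*((-7 + 11*14) + 786) = 450*((-7 + 11*14) + 786) = 450*((-7 + 154) + 786) = 450*(147 + 786) = 450*933 = 419850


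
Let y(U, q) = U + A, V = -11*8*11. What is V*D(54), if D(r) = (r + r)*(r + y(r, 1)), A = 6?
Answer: -11918016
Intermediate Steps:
V = -968 (V = -88*11 = -968)
y(U, q) = 6 + U (y(U, q) = U + 6 = 6 + U)
D(r) = 2*r*(6 + 2*r) (D(r) = (r + r)*(r + (6 + r)) = (2*r)*(6 + 2*r) = 2*r*(6 + 2*r))
V*D(54) = -3872*54*(3 + 54) = -3872*54*57 = -968*12312 = -11918016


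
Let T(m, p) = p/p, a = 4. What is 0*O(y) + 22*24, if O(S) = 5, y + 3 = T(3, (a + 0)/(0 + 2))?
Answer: 528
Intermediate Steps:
T(m, p) = 1
y = -2 (y = -3 + 1 = -2)
0*O(y) + 22*24 = 0*5 + 22*24 = 0 + 528 = 528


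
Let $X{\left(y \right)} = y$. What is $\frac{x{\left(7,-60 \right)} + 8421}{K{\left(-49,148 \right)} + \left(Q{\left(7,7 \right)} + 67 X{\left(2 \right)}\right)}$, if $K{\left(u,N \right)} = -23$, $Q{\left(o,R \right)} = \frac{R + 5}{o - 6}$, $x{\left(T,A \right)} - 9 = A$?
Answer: $\frac{2790}{41} \approx 68.049$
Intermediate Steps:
$x{\left(T,A \right)} = 9 + A$
$Q{\left(o,R \right)} = \frac{5 + R}{-6 + o}$
$\frac{x{\left(7,-60 \right)} + 8421}{K{\left(-49,148 \right)} + \left(Q{\left(7,7 \right)} + 67 X{\left(2 \right)}\right)} = \frac{\left(9 - 60\right) + 8421}{-23 + \left(\frac{5 + 7}{-6 + 7} + 67 \cdot 2\right)} = \frac{-51 + 8421}{-23 + \left(1^{-1} \cdot 12 + 134\right)} = \frac{8370}{-23 + \left(1 \cdot 12 + 134\right)} = \frac{8370}{-23 + \left(12 + 134\right)} = \frac{8370}{-23 + 146} = \frac{8370}{123} = 8370 \cdot \frac{1}{123} = \frac{2790}{41}$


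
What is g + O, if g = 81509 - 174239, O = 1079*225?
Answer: 150045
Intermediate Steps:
O = 242775
g = -92730
g + O = -92730 + 242775 = 150045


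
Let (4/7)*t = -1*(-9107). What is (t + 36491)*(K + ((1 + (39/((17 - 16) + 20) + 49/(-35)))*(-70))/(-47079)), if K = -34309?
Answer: -112911807643439/62772 ≈ -1.7988e+9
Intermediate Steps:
t = 63749/4 (t = 7*(-1*(-9107))/4 = (7/4)*9107 = 63749/4 ≈ 15937.)
(t + 36491)*(K + ((1 + (39/((17 - 16) + 20) + 49/(-35)))*(-70))/(-47079)) = (63749/4 + 36491)*(-34309 + ((1 + (39/((17 - 16) + 20) + 49/(-35)))*(-70))/(-47079)) = 209713*(-34309 + ((1 + (39/(1 + 20) + 49*(-1/35)))*(-70))*(-1/47079))/4 = 209713*(-34309 + ((1 + (39/21 - 7/5))*(-70))*(-1/47079))/4 = 209713*(-34309 + ((1 + (39*(1/21) - 7/5))*(-70))*(-1/47079))/4 = 209713*(-34309 + ((1 + (13/7 - 7/5))*(-70))*(-1/47079))/4 = 209713*(-34309 + ((1 + 16/35)*(-70))*(-1/47079))/4 = 209713*(-34309 + ((51/35)*(-70))*(-1/47079))/4 = 209713*(-34309 - 102*(-1/47079))/4 = 209713*(-34309 + 34/15693)/4 = (209713/4)*(-538411103/15693) = -112911807643439/62772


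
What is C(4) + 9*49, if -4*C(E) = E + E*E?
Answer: 436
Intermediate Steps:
C(E) = -E/4 - E²/4 (C(E) = -(E + E*E)/4 = -(E + E²)/4 = -E/4 - E²/4)
C(4) + 9*49 = -¼*4*(1 + 4) + 9*49 = -¼*4*5 + 441 = -5 + 441 = 436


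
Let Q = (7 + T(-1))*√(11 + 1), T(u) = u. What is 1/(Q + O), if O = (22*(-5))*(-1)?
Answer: 55/5834 - 3*√3/2917 ≈ 0.0076462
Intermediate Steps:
Q = 12*√3 (Q = (7 - 1)*√(11 + 1) = 6*√12 = 6*(2*√3) = 12*√3 ≈ 20.785)
O = 110 (O = -110*(-1) = 110)
1/(Q + O) = 1/(12*√3 + 110) = 1/(110 + 12*√3)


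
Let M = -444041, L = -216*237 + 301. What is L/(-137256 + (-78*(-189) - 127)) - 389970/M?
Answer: 70424001301/54457632281 ≈ 1.2932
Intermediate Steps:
L = -50891 (L = -51192 + 301 = -50891)
L/(-137256 + (-78*(-189) - 127)) - 389970/M = -50891/(-137256 + (-78*(-189) - 127)) - 389970/(-444041) = -50891/(-137256 + (14742 - 127)) - 389970*(-1/444041) = -50891/(-137256 + 14615) + 389970/444041 = -50891/(-122641) + 389970/444041 = -50891*(-1/122641) + 389970/444041 = 50891/122641 + 389970/444041 = 70424001301/54457632281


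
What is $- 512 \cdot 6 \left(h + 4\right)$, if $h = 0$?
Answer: $-12288$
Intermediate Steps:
$- 512 \cdot 6 \left(h + 4\right) = - 512 \cdot 6 \left(0 + 4\right) = - 512 \cdot 6 \cdot 4 = \left(-512\right) 24 = -12288$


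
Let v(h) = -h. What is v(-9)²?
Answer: 81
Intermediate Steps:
v(-9)² = (-1*(-9))² = 9² = 81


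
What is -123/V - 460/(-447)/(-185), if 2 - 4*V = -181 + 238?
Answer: 8132128/909645 ≈ 8.9399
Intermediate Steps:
V = -55/4 (V = 1/2 - (-181 + 238)/4 = 1/2 - 1/4*57 = 1/2 - 57/4 = -55/4 ≈ -13.750)
-123/V - 460/(-447)/(-185) = -123/(-55/4) - 460/(-447)/(-185) = -123*(-4/55) - 460*(-1/447)*(-1/185) = 492/55 + (460/447)*(-1/185) = 492/55 - 92/16539 = 8132128/909645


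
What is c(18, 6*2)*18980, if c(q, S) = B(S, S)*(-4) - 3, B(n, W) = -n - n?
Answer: 1765140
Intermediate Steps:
B(n, W) = -2*n
c(q, S) = -3 + 8*S (c(q, S) = -2*S*(-4) - 3 = 8*S - 3 = -3 + 8*S)
c(18, 6*2)*18980 = (-3 + 8*(6*2))*18980 = (-3 + 8*12)*18980 = (-3 + 96)*18980 = 93*18980 = 1765140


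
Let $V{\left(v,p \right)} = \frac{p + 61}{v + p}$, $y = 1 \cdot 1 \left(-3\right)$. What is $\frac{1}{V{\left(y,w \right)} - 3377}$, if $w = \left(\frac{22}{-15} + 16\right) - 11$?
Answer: $- \frac{1}{3256} \approx -0.00030713$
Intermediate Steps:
$w = \frac{53}{15}$ ($w = \left(22 \left(- \frac{1}{15}\right) + 16\right) - 11 = \left(- \frac{22}{15} + 16\right) - 11 = \frac{218}{15} - 11 = \frac{53}{15} \approx 3.5333$)
$y = -3$ ($y = 1 \left(-3\right) = -3$)
$V{\left(v,p \right)} = \frac{61 + p}{p + v}$
$\frac{1}{V{\left(y,w \right)} - 3377} = \frac{1}{\frac{61 + \frac{53}{15}}{\frac{53}{15} - 3} - 3377} = \frac{1}{\frac{1}{\frac{8}{15}} \cdot \frac{968}{15} - 3377} = \frac{1}{\frac{15}{8} \cdot \frac{968}{15} - 3377} = \frac{1}{121 - 3377} = \frac{1}{-3256} = - \frac{1}{3256}$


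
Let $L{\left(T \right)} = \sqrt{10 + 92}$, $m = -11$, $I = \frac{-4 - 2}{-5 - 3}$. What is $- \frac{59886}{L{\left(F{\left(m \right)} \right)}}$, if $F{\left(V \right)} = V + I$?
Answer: $- \frac{9981 \sqrt{102}}{17} \approx -5929.6$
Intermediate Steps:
$I = \frac{3}{4}$ ($I = - \frac{6}{-8} = \left(-6\right) \left(- \frac{1}{8}\right) = \frac{3}{4} \approx 0.75$)
$F{\left(V \right)} = \frac{3}{4} + V$ ($F{\left(V \right)} = V + \frac{3}{4} = \frac{3}{4} + V$)
$L{\left(T \right)} = \sqrt{102}$
$- \frac{59886}{L{\left(F{\left(m \right)} \right)}} = - \frac{59886}{\sqrt{102}} = - 59886 \frac{\sqrt{102}}{102} = - \frac{9981 \sqrt{102}}{17}$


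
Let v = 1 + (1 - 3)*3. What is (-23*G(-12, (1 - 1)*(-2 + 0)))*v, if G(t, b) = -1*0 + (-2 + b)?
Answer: -230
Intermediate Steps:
G(t, b) = -2 + b (G(t, b) = 0 + (-2 + b) = -2 + b)
v = -5 (v = 1 - 2*3 = 1 - 6 = -5)
(-23*G(-12, (1 - 1)*(-2 + 0)))*v = -23*(-2 + (1 - 1)*(-2 + 0))*(-5) = -23*(-2 + 0*(-2))*(-5) = -23*(-2 + 0)*(-5) = -23*(-2)*(-5) = 46*(-5) = -230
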